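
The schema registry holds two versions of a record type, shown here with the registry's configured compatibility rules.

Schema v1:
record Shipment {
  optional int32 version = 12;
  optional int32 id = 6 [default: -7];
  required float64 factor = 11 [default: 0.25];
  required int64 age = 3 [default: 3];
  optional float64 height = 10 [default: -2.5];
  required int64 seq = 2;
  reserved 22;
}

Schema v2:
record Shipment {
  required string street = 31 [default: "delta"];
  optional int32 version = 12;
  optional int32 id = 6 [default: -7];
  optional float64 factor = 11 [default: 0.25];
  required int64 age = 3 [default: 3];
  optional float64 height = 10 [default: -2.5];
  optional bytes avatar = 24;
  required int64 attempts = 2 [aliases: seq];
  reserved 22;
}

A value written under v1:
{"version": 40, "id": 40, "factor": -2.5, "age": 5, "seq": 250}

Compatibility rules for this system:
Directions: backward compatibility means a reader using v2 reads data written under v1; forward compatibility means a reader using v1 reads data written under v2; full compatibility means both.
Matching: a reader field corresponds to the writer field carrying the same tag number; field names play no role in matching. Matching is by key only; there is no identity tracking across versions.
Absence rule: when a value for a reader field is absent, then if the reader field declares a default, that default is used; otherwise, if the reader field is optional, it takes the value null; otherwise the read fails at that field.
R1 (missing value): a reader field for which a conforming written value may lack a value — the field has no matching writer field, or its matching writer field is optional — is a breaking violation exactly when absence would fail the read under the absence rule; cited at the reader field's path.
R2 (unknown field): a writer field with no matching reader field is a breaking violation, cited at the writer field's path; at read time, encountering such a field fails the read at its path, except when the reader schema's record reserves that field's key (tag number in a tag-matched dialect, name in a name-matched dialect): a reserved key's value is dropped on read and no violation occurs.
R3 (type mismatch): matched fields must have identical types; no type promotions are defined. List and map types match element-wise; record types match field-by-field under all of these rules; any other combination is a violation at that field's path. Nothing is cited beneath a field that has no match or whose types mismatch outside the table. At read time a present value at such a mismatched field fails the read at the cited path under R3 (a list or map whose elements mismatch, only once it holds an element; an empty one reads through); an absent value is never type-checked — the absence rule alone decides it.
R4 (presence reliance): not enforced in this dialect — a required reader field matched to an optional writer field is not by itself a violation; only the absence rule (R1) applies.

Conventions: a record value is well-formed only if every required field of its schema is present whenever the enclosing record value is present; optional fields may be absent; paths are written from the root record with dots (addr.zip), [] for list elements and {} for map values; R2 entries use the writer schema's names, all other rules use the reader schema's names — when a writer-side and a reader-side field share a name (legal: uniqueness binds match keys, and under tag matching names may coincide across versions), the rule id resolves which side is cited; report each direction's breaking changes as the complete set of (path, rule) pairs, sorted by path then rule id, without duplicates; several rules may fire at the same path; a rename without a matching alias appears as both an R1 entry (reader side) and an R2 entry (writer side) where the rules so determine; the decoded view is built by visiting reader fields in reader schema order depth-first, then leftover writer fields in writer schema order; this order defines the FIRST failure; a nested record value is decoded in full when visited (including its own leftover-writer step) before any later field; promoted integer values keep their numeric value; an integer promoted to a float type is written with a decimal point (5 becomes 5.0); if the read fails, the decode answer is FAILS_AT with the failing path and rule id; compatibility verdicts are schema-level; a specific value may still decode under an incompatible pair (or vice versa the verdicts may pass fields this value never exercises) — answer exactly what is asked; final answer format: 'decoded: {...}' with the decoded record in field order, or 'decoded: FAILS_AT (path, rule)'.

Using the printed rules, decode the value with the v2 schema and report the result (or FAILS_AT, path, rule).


decoded: {"street": "delta", "version": 40, "id": 40, "factor": -2.5, "age": 5, "height": -2.5, "avatar": null, "attempts": 250}

each type pair in Shipment: writer, then reader
decoding the Shipment value with the v2 reader:
  street := "delta" (no value, default fills)
  version := 40
  id := 40
  factor := -2.5
  age := 5
  height := -2.5 (no value, default fills)
  avatar := null (not supplied -> null)
  attempts := 250 (from writer seq)
  => decoded: {"street": "delta", "version": 40, "id": 40, "factor": -2.5, "age": 5, "height": -2.5, "avatar": null, "attempts": 250}
diffs on Shipment not affecting the asked answer:
  field factor in record Shipment: required changed to optional -> inert under this dialect — no rule fires on Shipment and the result does not move


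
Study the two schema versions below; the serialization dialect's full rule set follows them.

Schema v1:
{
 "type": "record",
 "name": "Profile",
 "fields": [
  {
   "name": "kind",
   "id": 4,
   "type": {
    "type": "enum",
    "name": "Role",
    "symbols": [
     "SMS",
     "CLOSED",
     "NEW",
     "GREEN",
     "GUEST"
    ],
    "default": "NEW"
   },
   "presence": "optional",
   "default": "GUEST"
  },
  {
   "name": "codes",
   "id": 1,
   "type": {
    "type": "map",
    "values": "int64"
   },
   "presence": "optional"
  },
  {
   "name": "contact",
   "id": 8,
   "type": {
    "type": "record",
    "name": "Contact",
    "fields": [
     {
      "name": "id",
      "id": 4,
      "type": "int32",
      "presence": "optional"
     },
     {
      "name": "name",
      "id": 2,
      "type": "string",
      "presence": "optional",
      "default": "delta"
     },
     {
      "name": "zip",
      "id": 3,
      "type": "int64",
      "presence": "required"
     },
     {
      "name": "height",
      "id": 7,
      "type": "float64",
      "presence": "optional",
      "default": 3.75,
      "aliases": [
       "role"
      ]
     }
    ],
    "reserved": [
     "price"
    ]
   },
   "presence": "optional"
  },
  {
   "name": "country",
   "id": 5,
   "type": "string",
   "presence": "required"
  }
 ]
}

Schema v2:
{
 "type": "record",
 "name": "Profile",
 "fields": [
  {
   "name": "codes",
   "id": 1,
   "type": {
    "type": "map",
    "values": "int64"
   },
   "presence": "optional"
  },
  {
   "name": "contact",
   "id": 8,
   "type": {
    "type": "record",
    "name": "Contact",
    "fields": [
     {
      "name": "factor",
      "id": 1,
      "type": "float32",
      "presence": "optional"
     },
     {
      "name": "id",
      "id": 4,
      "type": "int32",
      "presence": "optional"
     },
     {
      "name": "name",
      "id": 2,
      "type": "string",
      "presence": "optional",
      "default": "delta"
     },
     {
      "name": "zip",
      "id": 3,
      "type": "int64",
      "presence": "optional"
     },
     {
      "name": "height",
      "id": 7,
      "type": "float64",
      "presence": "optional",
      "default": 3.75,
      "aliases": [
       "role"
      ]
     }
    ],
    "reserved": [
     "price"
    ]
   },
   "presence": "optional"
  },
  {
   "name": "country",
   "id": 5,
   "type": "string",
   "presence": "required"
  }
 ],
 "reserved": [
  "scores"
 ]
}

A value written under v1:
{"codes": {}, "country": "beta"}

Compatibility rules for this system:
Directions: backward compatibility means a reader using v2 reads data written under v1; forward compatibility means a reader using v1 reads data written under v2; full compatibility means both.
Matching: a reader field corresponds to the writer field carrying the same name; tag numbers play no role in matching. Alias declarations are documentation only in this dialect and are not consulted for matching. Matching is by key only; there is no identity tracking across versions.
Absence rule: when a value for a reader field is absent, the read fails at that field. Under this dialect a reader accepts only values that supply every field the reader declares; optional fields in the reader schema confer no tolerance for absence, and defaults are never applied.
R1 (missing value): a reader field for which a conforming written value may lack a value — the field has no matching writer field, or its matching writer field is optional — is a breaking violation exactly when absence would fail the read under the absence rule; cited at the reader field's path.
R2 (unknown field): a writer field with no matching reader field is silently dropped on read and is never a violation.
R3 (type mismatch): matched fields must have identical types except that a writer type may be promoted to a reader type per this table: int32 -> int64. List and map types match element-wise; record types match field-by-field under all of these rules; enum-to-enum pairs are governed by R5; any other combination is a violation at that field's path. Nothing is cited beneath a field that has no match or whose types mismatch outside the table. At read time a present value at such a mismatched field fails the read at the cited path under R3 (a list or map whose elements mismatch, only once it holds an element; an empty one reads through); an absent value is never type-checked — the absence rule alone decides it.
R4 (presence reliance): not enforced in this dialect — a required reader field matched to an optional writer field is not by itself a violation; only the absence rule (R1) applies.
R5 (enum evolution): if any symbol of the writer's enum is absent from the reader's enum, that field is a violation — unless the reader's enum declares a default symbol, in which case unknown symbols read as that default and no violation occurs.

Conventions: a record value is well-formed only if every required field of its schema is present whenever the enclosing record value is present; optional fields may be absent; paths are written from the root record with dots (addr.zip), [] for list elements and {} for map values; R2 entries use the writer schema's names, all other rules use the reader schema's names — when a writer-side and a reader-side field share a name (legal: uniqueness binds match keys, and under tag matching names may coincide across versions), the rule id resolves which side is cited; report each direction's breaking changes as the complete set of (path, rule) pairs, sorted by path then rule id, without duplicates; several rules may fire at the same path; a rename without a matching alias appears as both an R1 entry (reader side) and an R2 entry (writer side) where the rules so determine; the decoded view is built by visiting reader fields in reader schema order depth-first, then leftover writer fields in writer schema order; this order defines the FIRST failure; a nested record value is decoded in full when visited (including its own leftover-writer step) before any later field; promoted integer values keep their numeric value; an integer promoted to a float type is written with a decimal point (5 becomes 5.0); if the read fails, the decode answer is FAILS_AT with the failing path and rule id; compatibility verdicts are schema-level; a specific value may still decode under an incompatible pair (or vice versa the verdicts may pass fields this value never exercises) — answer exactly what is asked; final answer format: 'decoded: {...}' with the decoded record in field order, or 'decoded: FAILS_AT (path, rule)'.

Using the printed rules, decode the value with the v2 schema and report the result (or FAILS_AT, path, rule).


decoded: FAILS_AT (contact, R1)

in Profile below, arrows point writer -> reader
decoding the Profile value with the v2 reader:
  codes := {}
  read fails at contact under R1 (no fill)
  => FAILS_AT (contact, R1)
ruling out the remaining Profile differences:
  field zip in record Contact: required changed to optional -> changes Profile's schema-level verdicts only — the decode of this value is the same
  added field factor to record Contact: optional float32, tag 1 (in v2 it sits immediately before id) -> changes Profile's schema-level verdicts only — the decode of this value is the same


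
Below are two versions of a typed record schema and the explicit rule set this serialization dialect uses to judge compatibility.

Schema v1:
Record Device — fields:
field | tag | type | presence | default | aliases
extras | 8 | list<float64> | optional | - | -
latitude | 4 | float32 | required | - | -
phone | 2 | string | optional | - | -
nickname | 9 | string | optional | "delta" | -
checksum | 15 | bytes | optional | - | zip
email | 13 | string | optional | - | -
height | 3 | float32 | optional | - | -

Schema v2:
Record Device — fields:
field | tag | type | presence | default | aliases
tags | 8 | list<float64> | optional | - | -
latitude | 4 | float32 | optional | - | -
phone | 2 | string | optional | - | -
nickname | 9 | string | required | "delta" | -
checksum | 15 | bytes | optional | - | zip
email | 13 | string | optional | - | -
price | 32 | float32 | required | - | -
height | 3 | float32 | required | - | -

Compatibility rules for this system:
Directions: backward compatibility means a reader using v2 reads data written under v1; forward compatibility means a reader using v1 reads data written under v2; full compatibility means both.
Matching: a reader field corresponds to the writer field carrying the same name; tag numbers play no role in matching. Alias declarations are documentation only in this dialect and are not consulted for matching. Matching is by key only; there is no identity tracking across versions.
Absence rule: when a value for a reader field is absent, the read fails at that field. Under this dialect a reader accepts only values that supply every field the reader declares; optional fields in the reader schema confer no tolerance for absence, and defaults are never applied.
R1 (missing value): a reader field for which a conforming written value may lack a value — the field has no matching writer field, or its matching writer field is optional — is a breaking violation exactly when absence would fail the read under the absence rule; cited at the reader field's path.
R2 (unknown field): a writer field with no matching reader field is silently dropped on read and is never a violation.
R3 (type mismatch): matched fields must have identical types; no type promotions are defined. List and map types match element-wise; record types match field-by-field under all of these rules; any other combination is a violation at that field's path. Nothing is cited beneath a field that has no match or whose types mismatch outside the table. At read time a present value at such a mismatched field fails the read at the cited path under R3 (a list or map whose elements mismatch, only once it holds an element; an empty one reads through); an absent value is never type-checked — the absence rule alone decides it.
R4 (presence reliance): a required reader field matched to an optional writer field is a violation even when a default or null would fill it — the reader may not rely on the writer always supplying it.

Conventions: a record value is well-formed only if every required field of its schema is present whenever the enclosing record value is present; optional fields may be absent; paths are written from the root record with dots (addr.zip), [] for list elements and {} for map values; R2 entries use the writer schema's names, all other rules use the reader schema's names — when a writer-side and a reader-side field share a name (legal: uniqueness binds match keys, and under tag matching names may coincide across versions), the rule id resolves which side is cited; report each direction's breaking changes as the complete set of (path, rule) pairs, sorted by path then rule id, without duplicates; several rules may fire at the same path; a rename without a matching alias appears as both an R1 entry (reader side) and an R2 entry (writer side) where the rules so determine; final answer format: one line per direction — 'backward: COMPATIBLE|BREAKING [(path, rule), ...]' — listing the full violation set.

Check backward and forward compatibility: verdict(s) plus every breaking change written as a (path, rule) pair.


backward: BREAKING [(checksum, R1), (email, R1), (height, R1), (height, R4), (nickname, R1), (nickname, R4), (phone, R1), (price, R1), (tags, R1)]; forward: BREAKING [(checksum, R1), (email, R1), (extras, R1), (latitude, R1), (latitude, R4), (phone, R1)]

the writer's type comes first in each Device pair
backward for Device (reader v2, writer v1):
  tags: no writer-side match
  latitude <- latitude (float32 -> float32, writer required)
  phone <- phone (string -> string, writer optional)
  nickname <- nickname (string -> string, writer optional)
  checksum <- checksum (bytes -> bytes, writer optional)
  email <- email (string -> string, writer optional)
  price: no writer-side match
  height <- height (float32 -> float32, writer optional)
  leftover writer field: extras
  breaking: (checksum, R1)
  breaking: (email, R1)
  breaking: (height, R1)
  breaking: (height, R4)
  breaking: (nickname, R1)
  breaking: (nickname, R4)
  breaking: (phone, R1)
  breaking: (price, R1)
  breaking: (tags, R1)
  => backward: BREAKING (9)
forward for Device (reader v1, writer v2):
  extras: no writer-side match
  latitude <- latitude (float32 -> float32, writer optional)
  phone <- phone (string -> string, writer optional)
  nickname <- nickname (string -> string, writer required)
  checksum <- checksum (bytes -> bytes, writer optional)
  email <- email (string -> string, writer optional)
  height <- height (float32 -> float32, writer required)
  leftover writer field: tags
  leftover writer field: price
  breaking: (checksum, R1)
  breaking: (email, R1)
  breaking: (extras, R1)
  breaking: (latitude, R1)
  breaking: (latitude, R4)
  breaking: (phone, R1)
  => forward: BREAKING (6)


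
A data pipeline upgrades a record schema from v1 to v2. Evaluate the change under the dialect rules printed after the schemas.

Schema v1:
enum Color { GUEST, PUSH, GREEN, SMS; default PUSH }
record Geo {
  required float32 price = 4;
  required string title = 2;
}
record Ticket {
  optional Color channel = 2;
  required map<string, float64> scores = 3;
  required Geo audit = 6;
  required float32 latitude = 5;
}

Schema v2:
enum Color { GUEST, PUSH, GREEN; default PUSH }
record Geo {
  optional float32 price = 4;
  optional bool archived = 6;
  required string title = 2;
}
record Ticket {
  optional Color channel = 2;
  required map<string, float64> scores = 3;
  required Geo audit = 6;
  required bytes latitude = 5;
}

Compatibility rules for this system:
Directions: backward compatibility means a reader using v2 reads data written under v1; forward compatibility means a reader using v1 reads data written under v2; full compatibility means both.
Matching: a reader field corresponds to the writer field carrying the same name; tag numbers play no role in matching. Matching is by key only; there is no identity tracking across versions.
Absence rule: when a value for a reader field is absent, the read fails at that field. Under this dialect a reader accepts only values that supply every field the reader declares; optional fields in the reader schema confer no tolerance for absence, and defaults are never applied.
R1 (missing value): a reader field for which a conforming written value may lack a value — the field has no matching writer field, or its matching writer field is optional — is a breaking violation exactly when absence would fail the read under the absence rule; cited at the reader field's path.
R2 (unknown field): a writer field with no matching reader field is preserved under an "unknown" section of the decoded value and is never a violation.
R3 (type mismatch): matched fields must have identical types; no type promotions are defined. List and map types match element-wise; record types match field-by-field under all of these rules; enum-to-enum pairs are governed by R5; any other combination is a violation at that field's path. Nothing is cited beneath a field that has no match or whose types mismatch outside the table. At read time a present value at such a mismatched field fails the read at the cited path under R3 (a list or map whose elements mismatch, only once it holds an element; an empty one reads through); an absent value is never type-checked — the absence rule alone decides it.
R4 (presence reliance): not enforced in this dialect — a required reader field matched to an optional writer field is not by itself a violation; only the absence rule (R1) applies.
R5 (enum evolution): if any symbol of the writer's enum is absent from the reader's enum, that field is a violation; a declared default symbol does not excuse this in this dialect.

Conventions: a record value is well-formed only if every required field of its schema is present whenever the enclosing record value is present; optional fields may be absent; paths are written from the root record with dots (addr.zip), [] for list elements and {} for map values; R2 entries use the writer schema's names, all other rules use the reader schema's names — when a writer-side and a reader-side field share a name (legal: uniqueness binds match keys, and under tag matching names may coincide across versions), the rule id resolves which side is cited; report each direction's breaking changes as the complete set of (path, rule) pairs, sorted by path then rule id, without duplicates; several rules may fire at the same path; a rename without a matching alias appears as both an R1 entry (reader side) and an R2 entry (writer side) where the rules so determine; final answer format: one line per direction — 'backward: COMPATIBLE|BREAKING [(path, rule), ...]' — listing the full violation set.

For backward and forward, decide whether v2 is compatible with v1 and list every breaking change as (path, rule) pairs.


backward: BREAKING [(audit.archived, R1), (channel, R1), (channel, R5), (latitude, R3)]; forward: BREAKING [(audit.price, R1), (channel, R1), (latitude, R3)]

the writer's type comes first in each Ticket pair
backward analysis of Ticket with v2 as reader and v1 as writer:
  channel: paired with writer channel (Color -> Color; writer optional)
  scores: paired with writer scores (map<string, float64> -> map<string, float64>; writer required)
  audit: paired with writer audit (Geo -> Geo; writer required)
  latitude: paired with writer latitude (float32 -> bytes; writer required)
  audit.price: paired with writer audit.price (float32 -> float32; writer required)
  audit.archived has no writer counterpart
  audit.title: paired with writer audit.title (string -> string; writer required)
  rule R1 violated at audit.archived
  rule R1 violated at channel
  rule R5 violated at channel
  rule R3 violated at latitude
  backward on Ticket therefore BREAKING (4)
forward analysis of Ticket with v1 as reader and v2 as writer:
  channel: paired with writer channel (Color -> Color; writer optional)
  scores: paired with writer scores (map<string, float64> -> map<string, float64>; writer required)
  audit: paired with writer audit (Geo -> Geo; writer required)
  latitude: paired with writer latitude (bytes -> float32; writer required)
  audit.price: paired with writer audit.price (float32 -> float32; writer optional)
  audit.title: paired with writer audit.title (string -> string; writer required)
  writer audit.archived: unknown to reader
  rule R1 violated at audit.price
  rule R1 violated at channel
  rule R3 violated at latitude
  forward on Ticket therefore BREAKING (3)


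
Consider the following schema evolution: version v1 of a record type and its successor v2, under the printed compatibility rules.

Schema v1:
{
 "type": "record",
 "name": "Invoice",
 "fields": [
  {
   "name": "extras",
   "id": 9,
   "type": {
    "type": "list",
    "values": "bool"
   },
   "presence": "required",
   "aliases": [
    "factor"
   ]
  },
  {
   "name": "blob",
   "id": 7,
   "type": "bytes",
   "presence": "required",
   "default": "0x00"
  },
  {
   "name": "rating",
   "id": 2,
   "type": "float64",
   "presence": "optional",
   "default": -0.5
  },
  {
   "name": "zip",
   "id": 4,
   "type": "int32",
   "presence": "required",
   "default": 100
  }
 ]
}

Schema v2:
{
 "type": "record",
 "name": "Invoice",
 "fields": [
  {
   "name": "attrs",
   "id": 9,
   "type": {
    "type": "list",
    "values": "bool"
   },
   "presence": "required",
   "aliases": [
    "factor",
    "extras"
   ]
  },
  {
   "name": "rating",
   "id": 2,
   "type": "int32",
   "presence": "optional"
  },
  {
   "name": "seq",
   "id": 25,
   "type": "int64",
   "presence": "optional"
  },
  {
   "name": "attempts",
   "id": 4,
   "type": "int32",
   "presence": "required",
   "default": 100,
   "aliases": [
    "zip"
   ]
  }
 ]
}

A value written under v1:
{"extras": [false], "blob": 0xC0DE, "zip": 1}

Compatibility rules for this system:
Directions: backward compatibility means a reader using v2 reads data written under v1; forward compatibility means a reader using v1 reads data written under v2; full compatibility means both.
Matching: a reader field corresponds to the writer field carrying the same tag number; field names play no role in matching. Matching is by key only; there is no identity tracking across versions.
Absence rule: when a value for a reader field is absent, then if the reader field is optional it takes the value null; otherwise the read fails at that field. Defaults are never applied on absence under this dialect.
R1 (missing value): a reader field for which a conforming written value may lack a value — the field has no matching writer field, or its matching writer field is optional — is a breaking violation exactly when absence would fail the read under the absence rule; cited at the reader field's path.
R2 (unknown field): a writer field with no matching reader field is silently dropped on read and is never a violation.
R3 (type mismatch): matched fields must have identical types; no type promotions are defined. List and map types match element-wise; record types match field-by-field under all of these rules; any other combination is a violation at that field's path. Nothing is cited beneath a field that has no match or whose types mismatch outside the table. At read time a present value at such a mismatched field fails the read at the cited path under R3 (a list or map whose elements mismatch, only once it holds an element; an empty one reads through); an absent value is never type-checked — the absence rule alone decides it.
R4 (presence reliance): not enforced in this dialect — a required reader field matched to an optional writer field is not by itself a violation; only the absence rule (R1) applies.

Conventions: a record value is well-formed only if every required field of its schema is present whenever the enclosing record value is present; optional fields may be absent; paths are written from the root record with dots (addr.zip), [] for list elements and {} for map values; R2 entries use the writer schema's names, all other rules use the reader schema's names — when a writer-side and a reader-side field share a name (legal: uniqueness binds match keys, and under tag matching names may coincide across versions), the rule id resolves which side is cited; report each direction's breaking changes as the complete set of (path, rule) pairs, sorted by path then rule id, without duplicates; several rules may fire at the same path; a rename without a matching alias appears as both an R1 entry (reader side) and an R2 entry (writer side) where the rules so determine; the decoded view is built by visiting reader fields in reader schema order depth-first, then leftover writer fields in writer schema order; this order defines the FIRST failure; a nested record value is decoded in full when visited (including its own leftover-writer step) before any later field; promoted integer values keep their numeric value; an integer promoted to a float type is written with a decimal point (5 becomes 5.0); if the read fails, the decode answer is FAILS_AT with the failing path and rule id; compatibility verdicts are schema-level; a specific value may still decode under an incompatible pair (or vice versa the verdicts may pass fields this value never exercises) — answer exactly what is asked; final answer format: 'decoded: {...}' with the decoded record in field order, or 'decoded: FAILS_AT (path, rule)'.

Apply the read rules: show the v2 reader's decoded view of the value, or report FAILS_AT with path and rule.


in Invoice below, arrows point writer -> reader
migrating the Invoice value to v2:
  attrs := [false] (from writer extras)
  rating := null (missing; optional => null)
  seq := null (missing; optional => null)
  attempts := 1 (from writer zip)
  writer blob: no reader field; dropped
  => decoded: {"attrs": [false], "rating": null, "seq": null, "attempts": 1}
diffs on Invoice not affecting the asked answer:
  field rating in record Invoice: type float64 changed to int32 (its default is dropped) -> matters for Invoice compatibility verdicts, not for this value's decode

decoded: {"attrs": [false], "rating": null, "seq": null, "attempts": 1}


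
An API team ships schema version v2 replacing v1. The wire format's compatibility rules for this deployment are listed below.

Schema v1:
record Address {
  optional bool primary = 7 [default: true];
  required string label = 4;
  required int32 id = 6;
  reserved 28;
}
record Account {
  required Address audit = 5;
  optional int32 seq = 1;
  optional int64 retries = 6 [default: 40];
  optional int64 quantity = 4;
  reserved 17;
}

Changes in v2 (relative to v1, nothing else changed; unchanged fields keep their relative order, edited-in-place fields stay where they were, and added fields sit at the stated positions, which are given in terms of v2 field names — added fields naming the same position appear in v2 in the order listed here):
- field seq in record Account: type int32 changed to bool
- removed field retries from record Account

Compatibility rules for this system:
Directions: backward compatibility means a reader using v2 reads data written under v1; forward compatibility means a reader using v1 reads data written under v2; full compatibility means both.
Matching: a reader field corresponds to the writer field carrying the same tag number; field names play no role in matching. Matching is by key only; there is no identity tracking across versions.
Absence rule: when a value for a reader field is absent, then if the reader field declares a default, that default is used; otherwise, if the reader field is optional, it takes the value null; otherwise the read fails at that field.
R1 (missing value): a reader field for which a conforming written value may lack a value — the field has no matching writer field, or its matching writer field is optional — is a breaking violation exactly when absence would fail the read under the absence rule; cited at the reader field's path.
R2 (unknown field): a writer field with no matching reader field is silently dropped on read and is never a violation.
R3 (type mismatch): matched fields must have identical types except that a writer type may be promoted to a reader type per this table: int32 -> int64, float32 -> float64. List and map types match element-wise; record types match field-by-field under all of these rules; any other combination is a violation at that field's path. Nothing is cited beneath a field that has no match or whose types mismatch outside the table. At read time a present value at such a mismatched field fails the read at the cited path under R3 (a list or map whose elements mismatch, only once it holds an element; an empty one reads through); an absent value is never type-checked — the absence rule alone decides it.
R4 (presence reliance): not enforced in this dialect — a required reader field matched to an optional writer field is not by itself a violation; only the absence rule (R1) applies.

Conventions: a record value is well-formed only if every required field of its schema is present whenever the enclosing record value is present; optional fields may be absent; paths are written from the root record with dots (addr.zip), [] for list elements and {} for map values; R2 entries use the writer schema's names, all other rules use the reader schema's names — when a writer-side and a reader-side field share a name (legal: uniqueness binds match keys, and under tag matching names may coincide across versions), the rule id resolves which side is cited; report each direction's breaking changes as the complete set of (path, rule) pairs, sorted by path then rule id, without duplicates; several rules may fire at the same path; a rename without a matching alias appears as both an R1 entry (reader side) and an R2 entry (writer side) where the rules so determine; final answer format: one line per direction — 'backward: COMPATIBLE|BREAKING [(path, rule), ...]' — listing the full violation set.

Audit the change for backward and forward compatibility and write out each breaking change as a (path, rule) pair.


arrows below run writer -> reader for Account
backward on Account — v2 reading data written by v1:
  writer required, Address -> Address: reader audit maps from writer audit
  writer optional, int32 -> bool: reader seq maps from writer seq
  writer optional, int64 -> int64: reader quantity maps from writer quantity
  writer retries: unknown to reader
  writer optional, bool -> bool: reader audit.primary maps from writer audit.primary
  writer required, string -> string: reader audit.label maps from writer audit.label
  writer required, int32 -> int32: reader audit.id maps from writer audit.id
  violation R3 at seq
  backward on Account therefore BREAKING (1)
forward on Account — v1 reading data written by v2:
  writer required, Address -> Address: reader audit maps from writer audit
  writer optional, bool -> int32: reader seq maps from writer seq
  retries: no writer match
  writer optional, int64 -> int64: reader quantity maps from writer quantity
  writer optional, bool -> bool: reader audit.primary maps from writer audit.primary
  writer required, string -> string: reader audit.label maps from writer audit.label
  writer required, int32 -> int32: reader audit.id maps from writer audit.id
  violation R3 at seq
  forward on Account therefore BREAKING (1)

backward: BREAKING [(seq, R3)]; forward: BREAKING [(seq, R3)]


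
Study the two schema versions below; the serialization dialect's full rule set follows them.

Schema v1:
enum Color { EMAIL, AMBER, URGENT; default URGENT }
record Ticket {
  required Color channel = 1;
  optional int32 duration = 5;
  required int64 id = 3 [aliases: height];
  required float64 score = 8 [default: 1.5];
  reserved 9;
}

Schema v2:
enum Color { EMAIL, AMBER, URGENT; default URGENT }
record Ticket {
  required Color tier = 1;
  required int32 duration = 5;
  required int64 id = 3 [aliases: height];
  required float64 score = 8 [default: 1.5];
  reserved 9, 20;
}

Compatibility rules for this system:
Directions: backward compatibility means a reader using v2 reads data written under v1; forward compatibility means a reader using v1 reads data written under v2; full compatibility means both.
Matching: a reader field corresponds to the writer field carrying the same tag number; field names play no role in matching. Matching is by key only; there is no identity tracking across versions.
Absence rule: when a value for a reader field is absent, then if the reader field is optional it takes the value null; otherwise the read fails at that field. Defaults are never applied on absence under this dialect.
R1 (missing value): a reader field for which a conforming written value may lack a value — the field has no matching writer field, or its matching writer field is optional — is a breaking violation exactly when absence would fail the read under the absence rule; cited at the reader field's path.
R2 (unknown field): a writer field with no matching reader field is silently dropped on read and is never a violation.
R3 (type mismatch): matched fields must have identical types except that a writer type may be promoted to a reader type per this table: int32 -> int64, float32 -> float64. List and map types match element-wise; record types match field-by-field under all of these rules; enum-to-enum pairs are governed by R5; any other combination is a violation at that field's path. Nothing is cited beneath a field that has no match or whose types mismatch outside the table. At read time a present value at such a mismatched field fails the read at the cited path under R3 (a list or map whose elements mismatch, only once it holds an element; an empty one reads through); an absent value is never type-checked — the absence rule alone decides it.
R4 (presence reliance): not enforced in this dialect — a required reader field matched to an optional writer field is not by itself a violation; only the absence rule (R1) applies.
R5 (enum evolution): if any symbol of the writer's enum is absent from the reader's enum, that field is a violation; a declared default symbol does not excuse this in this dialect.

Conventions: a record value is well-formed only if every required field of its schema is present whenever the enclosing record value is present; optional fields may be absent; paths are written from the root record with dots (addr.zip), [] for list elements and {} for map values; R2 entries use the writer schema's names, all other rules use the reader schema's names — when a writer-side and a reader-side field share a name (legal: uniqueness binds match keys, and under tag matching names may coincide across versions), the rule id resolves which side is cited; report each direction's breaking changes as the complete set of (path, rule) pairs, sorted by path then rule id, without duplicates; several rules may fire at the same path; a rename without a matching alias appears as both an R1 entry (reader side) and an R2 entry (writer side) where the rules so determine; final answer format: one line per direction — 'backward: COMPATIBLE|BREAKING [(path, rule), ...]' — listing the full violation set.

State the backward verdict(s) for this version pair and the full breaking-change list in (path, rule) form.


backward: BREAKING [(duration, R1)]

arrows below run writer -> reader for Ticket
backward for Ticket (reader v2, writer v1):
  tier: paired with writer channel (Color -> Color; writer required)
  duration: paired with writer duration (int32 -> int32; writer optional)
  id: paired with writer id (int64 -> int64; writer required)
  score: paired with writer score (float64 -> float64; writer required)
  rule R1 violated at duration
  backward on Ticket therefore BREAKING (1)
ruling out the remaining Ticket differences:
  renamed field channel to tier in record Ticket -> inert for the asked Ticket verdict: nothing fires


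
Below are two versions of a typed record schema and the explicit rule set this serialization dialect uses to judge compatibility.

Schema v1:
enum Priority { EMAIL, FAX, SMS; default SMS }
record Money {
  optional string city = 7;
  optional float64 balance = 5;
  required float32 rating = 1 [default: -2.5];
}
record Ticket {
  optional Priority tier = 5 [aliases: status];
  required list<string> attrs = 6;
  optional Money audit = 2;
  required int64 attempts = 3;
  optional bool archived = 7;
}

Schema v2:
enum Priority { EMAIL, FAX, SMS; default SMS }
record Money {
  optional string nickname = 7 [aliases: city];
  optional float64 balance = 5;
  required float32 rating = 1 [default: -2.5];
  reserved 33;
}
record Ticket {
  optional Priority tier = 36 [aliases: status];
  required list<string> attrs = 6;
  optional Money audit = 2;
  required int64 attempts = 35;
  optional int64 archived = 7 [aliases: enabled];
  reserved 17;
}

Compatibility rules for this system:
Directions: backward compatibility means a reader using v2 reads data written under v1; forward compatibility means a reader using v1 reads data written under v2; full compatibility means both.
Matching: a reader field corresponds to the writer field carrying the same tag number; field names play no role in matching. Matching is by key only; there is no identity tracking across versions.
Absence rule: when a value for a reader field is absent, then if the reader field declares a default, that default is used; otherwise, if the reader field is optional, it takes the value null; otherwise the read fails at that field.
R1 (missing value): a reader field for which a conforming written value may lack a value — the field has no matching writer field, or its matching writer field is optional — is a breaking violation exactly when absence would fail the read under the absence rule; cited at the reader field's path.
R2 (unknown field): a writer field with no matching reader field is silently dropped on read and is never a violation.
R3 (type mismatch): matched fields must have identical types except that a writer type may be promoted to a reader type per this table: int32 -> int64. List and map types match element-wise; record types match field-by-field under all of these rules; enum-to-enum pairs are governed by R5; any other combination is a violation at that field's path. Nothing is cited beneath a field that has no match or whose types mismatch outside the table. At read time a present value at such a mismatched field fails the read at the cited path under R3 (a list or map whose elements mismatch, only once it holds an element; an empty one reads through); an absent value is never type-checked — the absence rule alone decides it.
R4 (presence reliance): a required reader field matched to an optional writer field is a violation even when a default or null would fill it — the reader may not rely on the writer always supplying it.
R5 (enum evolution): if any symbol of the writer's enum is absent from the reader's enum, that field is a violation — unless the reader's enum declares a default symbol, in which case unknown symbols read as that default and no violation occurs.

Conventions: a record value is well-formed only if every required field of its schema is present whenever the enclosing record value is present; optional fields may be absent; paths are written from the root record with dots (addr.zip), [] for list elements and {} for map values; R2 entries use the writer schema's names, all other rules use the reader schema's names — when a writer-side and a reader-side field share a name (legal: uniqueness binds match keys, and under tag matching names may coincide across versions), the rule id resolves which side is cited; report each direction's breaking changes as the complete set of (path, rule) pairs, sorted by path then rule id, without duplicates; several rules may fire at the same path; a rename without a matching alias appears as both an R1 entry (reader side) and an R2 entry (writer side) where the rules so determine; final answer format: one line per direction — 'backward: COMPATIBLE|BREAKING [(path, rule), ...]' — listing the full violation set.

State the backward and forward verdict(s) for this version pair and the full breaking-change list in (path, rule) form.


arrows below run writer -> reader for Ticket
backward pass over Ticket, reader schema v2, writer schema v1:
  tier has no writer counterpart
  attrs: list<string> -> list<string>, writer required; from attrs
  audit: Money -> Money, writer optional; from audit
  attempts has no writer counterpart
  archived: bool -> int64, writer optional; from archived
  tier (writer side), unknown to reader
  attempts (writer side), unknown to reader
  audit.nickname: string -> string, writer optional; from audit.city
  audit.balance: float64 -> float64, writer optional; from audit.balance
  audit.rating: float32 -> float32, writer required; from audit.rating
  violation R3 at archived
  violation R1 at attempts
  => 2 violation(s): backward is BREAKING for Ticket
forward pass over Ticket, reader schema v1, writer schema v2:
  tier has no writer counterpart
  attrs: list<string> -> list<string>, writer required; from attrs
  audit: Money -> Money, writer optional; from audit
  attempts has no writer counterpart
  archived: int64 -> bool, writer optional; from archived
  tier (writer side), unknown to reader
  attempts (writer side), unknown to reader
  audit.city: string -> string, writer optional; from audit.nickname
  audit.balance: float64 -> float64, writer optional; from audit.balance
  audit.rating: float32 -> float32, writer required; from audit.rating
  violation R3 at archived
  violation R1 at attempts
  => 2 violation(s): forward is BREAKING for Ticket

backward: BREAKING [(archived, R3), (attempts, R1)]; forward: BREAKING [(archived, R3), (attempts, R1)]
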